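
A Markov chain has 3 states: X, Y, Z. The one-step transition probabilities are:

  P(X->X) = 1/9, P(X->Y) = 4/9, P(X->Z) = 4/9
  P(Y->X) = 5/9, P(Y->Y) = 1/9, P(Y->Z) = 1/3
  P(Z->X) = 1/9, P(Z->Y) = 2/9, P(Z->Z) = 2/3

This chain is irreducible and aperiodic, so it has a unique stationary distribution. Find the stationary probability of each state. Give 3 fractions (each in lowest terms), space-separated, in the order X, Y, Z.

Answer: 9/41 10/41 22/41

Derivation:
The stationary distribution satisfies pi = pi * P, i.e.:
  pi_X = 1/9*pi_X + 5/9*pi_Y + 1/9*pi_Z
  pi_Y = 4/9*pi_X + 1/9*pi_Y + 2/9*pi_Z
  pi_Z = 4/9*pi_X + 1/3*pi_Y + 2/3*pi_Z
with normalization: pi_X + pi_Y + pi_Z = 1.

Using the first 2 balance equations plus normalization, the linear system A*pi = b is:
  [-8/9, 5/9, 1/9] . pi = 0
  [4/9, -8/9, 2/9] . pi = 0
  [1, 1, 1] . pi = 1

Solving yields:
  pi_X = 9/41
  pi_Y = 10/41
  pi_Z = 22/41

Verification (pi * P):
  9/41*1/9 + 10/41*5/9 + 22/41*1/9 = 9/41 = pi_X  (ok)
  9/41*4/9 + 10/41*1/9 + 22/41*2/9 = 10/41 = pi_Y  (ok)
  9/41*4/9 + 10/41*1/3 + 22/41*2/3 = 22/41 = pi_Z  (ok)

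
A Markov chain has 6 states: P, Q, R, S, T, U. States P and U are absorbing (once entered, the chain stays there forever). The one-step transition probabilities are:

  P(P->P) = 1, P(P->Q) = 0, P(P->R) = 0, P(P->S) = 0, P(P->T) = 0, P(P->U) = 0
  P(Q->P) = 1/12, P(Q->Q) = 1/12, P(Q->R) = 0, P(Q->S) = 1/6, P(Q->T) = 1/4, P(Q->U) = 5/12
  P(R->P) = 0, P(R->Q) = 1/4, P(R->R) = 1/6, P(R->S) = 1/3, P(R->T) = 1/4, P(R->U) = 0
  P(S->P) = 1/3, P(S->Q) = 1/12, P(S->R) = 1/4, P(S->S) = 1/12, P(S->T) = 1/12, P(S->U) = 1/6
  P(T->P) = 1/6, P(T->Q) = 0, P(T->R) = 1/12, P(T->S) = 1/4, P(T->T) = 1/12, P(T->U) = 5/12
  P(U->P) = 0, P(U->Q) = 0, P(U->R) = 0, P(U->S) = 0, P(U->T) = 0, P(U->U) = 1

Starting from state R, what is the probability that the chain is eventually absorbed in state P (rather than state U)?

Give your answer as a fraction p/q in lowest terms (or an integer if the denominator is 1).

Answer: 4147/10124

Derivation:
Let a_i = P(absorbed in P | start in state i).
Boundary conditions: a_P = 1, a_U = 0.
For each transient state i, a_i = sum_j P(i->j) * a_j:
  a_Q = 1/12*a_P + 1/12*a_Q + 0*a_R + 1/6*a_S + 1/4*a_T + 5/12*a_U
  a_R = 0*a_P + 1/4*a_Q + 1/6*a_R + 1/3*a_S + 1/4*a_T + 0*a_U
  a_S = 1/3*a_P + 1/12*a_Q + 1/4*a_R + 1/12*a_S + 1/12*a_T + 1/6*a_U
  a_T = 1/6*a_P + 0*a_Q + 1/12*a_R + 1/4*a_S + 1/12*a_T + 5/12*a_U

Substituting a_P = 1 and a_U = 0, rearrange to (I - Q) a = r where r[i] = P(i -> P):
  [11/12, 0, -1/6, -1/4] . (a_Q, a_R, a_S, a_T) = 1/12
  [-1/4, 5/6, -1/3, -1/4] . (a_Q, a_R, a_S, a_T) = 0
  [-1/12, -1/4, 11/12, -1/12] . (a_Q, a_R, a_S, a_T) = 1/3
  [0, -1/12, -1/4, 11/12] . (a_Q, a_R, a_S, a_T) = 1/6

Solving yields:
  a_Q = 728/2531
  a_R = 4147/10124
  a_S = 5413/10124
  a_T = 1847/5062

Starting state is R, so the absorption probability is a_R = 4147/10124.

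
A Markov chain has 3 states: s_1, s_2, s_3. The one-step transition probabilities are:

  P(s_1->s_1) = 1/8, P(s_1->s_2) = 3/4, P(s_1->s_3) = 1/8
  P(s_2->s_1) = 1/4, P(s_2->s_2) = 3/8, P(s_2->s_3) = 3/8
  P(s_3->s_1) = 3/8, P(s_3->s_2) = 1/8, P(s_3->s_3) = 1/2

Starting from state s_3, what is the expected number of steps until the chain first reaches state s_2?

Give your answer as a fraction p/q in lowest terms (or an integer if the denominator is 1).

Let h_i = expected steps to first reach s_2 from state i.
Boundary: h_s_2 = 0.
First-step equations for the other states:
  h_s_1 = 1 + 1/8*h_s_1 + 3/4*h_s_2 + 1/8*h_s_3
  h_s_3 = 1 + 3/8*h_s_1 + 1/8*h_s_2 + 1/2*h_s_3

Substituting h_s_2 = 0 and rearranging gives the linear system (I - Q) h = 1:
  [7/8, -1/8] . (h_s_1, h_s_3) = 1
  [-3/8, 1/2] . (h_s_1, h_s_3) = 1

Solving yields:
  h_s_1 = 8/5
  h_s_3 = 16/5

Starting state is s_3, so the expected hitting time is h_s_3 = 16/5.

Answer: 16/5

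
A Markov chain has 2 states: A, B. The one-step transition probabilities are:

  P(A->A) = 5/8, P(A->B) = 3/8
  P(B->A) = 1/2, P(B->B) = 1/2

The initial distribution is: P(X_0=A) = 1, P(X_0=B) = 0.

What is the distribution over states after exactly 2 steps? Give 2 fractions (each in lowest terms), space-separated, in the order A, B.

Propagating the distribution step by step (d_{t+1} = d_t * P):
d_0 = (A=1, B=0)
  d_1[A] = 1*5/8 + 0*1/2 = 5/8
  d_1[B] = 1*3/8 + 0*1/2 = 3/8
d_1 = (A=5/8, B=3/8)
  d_2[A] = 5/8*5/8 + 3/8*1/2 = 37/64
  d_2[B] = 5/8*3/8 + 3/8*1/2 = 27/64
d_2 = (A=37/64, B=27/64)

Answer: 37/64 27/64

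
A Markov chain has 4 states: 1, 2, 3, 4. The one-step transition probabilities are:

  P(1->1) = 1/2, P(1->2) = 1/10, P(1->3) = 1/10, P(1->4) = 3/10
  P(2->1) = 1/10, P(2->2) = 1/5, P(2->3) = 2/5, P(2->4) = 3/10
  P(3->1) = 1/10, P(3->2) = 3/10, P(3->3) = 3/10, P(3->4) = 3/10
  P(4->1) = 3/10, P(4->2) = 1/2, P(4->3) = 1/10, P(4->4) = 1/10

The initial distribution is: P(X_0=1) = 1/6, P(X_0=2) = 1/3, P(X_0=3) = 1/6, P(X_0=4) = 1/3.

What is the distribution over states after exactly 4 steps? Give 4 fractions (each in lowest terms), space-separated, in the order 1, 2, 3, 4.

Propagating the distribution step by step (d_{t+1} = d_t * P):
d_0 = (1=1/6, 2=1/3, 3=1/6, 4=1/3)
  d_1[1] = 1/6*1/2 + 1/3*1/10 + 1/6*1/10 + 1/3*3/10 = 7/30
  d_1[2] = 1/6*1/10 + 1/3*1/5 + 1/6*3/10 + 1/3*1/2 = 3/10
  d_1[3] = 1/6*1/10 + 1/3*2/5 + 1/6*3/10 + 1/3*1/10 = 7/30
  d_1[4] = 1/6*3/10 + 1/3*3/10 + 1/6*3/10 + 1/3*1/10 = 7/30
d_1 = (1=7/30, 2=3/10, 3=7/30, 4=7/30)
  d_2[1] = 7/30*1/2 + 3/10*1/10 + 7/30*1/10 + 7/30*3/10 = 6/25
  d_2[2] = 7/30*1/10 + 3/10*1/5 + 7/30*3/10 + 7/30*1/2 = 27/100
  d_2[3] = 7/30*1/10 + 3/10*2/5 + 7/30*3/10 + 7/30*1/10 = 71/300
  d_2[4] = 7/30*3/10 + 3/10*3/10 + 7/30*3/10 + 7/30*1/10 = 19/75
d_2 = (1=6/25, 2=27/100, 3=71/300, 4=19/75)
  d_3[1] = 6/25*1/2 + 27/100*1/10 + 71/300*1/10 + 19/75*3/10 = 37/150
  d_3[2] = 6/25*1/10 + 27/100*1/5 + 71/300*3/10 + 19/75*1/2 = 827/3000
  d_3[3] = 6/25*1/10 + 27/100*2/5 + 71/300*3/10 + 19/75*1/10 = 137/600
  d_3[4] = 6/25*3/10 + 27/100*3/10 + 71/300*3/10 + 19/75*1/10 = 187/750
d_3 = (1=37/150, 2=827/3000, 3=137/600, 4=187/750)
  d_4[1] = 37/150*1/2 + 827/3000*1/10 + 137/600*1/10 + 187/750*3/10 = 466/1875
  d_4[2] = 37/150*1/10 + 827/3000*1/5 + 137/600*3/10 + 187/750*1/2 = 8189/30000
  d_4[3] = 37/150*1/10 + 827/3000*2/5 + 137/600*3/10 + 187/750*1/10 = 6851/30000
  d_4[4] = 37/150*3/10 + 827/3000*3/10 + 137/600*3/10 + 187/750*1/10 = 469/1875
d_4 = (1=466/1875, 2=8189/30000, 3=6851/30000, 4=469/1875)

Answer: 466/1875 8189/30000 6851/30000 469/1875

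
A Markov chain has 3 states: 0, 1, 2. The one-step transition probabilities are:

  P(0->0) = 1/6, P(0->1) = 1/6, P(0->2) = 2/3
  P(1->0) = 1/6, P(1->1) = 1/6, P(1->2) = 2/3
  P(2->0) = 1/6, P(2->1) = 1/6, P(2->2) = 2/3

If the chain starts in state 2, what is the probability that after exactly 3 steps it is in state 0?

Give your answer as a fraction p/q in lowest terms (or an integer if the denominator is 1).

Computing P^3 by repeated multiplication:
P^1 =
  0: [1/6, 1/6, 2/3]
  1: [1/6, 1/6, 2/3]
  2: [1/6, 1/6, 2/3]
P^2 =
  0: [1/6, 1/6, 2/3]
  1: [1/6, 1/6, 2/3]
  2: [1/6, 1/6, 2/3]
P^3 =
  0: [1/6, 1/6, 2/3]
  1: [1/6, 1/6, 2/3]
  2: [1/6, 1/6, 2/3]

(P^3)[2 -> 0] = 1/6

Answer: 1/6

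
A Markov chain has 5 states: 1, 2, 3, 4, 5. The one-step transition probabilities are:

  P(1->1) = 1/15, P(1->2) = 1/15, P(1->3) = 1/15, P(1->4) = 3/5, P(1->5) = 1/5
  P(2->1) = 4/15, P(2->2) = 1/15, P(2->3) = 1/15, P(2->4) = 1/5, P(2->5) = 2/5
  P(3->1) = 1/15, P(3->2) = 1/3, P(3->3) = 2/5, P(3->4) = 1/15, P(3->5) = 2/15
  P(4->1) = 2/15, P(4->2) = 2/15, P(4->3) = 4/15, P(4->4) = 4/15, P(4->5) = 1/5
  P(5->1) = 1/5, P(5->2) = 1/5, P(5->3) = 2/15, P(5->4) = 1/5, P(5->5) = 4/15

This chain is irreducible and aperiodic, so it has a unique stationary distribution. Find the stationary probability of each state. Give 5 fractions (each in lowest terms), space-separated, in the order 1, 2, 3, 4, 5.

Answer: 3539/23862 8003/47724 77/388 3969/15908 3755/15908

Derivation:
The stationary distribution satisfies pi = pi * P, i.e.:
  pi_1 = 1/15*pi_1 + 4/15*pi_2 + 1/15*pi_3 + 2/15*pi_4 + 1/5*pi_5
  pi_2 = 1/15*pi_1 + 1/15*pi_2 + 1/3*pi_3 + 2/15*pi_4 + 1/5*pi_5
  pi_3 = 1/15*pi_1 + 1/15*pi_2 + 2/5*pi_3 + 4/15*pi_4 + 2/15*pi_5
  pi_4 = 3/5*pi_1 + 1/5*pi_2 + 1/15*pi_3 + 4/15*pi_4 + 1/5*pi_5
  pi_5 = 1/5*pi_1 + 2/5*pi_2 + 2/15*pi_3 + 1/5*pi_4 + 4/15*pi_5
with normalization: pi_1 + pi_2 + pi_3 + pi_4 + pi_5 = 1.

Using the first 4 balance equations plus normalization, the linear system A*pi = b is:
  [-14/15, 4/15, 1/15, 2/15, 1/5] . pi = 0
  [1/15, -14/15, 1/3, 2/15, 1/5] . pi = 0
  [1/15, 1/15, -3/5, 4/15, 2/15] . pi = 0
  [3/5, 1/5, 1/15, -11/15, 1/5] . pi = 0
  [1, 1, 1, 1, 1] . pi = 1

Solving yields:
  pi_1 = 3539/23862
  pi_2 = 8003/47724
  pi_3 = 77/388
  pi_4 = 3969/15908
  pi_5 = 3755/15908

Verification (pi * P):
  3539/23862*1/15 + 8003/47724*4/15 + 77/388*1/15 + 3969/15908*2/15 + 3755/15908*1/5 = 3539/23862 = pi_1  (ok)
  3539/23862*1/15 + 8003/47724*1/15 + 77/388*1/3 + 3969/15908*2/15 + 3755/15908*1/5 = 8003/47724 = pi_2  (ok)
  3539/23862*1/15 + 8003/47724*1/15 + 77/388*2/5 + 3969/15908*4/15 + 3755/15908*2/15 = 77/388 = pi_3  (ok)
  3539/23862*3/5 + 8003/47724*1/5 + 77/388*1/15 + 3969/15908*4/15 + 3755/15908*1/5 = 3969/15908 = pi_4  (ok)
  3539/23862*1/5 + 8003/47724*2/5 + 77/388*2/15 + 3969/15908*1/5 + 3755/15908*4/15 = 3755/15908 = pi_5  (ok)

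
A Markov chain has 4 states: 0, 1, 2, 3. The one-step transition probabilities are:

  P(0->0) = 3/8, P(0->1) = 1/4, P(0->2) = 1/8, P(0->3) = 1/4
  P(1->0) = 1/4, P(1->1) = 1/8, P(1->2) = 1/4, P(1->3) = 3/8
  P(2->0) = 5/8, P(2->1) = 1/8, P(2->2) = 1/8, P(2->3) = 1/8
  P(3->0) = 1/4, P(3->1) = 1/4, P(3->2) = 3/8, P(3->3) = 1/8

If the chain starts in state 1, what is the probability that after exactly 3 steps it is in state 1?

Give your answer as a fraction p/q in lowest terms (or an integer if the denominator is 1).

Computing P^3 by repeated multiplication:
P^1 =
  0: [3/8, 1/4, 1/8, 1/4]
  1: [1/4, 1/8, 1/4, 3/8]
  2: [5/8, 1/8, 1/8, 1/8]
  3: [1/4, 1/4, 3/8, 1/8]
P^2 =
  0: [11/32, 13/64, 7/32, 15/64]
  1: [3/8, 13/64, 15/64, 3/16]
  2: [3/8, 7/32, 11/64, 15/64]
  3: [27/64, 11/64, 3/16, 7/32]
P^3 =
  0: [3/8, 101/512, 107/512, 7/32]
  1: [197/512, 25/128, 101/512, 57/256]
  2: [185/512, 103/512, 27/128, 29/128]
  3: [191/512, 105/512, 103/512, 113/512]

(P^3)[1 -> 1] = 25/128

Answer: 25/128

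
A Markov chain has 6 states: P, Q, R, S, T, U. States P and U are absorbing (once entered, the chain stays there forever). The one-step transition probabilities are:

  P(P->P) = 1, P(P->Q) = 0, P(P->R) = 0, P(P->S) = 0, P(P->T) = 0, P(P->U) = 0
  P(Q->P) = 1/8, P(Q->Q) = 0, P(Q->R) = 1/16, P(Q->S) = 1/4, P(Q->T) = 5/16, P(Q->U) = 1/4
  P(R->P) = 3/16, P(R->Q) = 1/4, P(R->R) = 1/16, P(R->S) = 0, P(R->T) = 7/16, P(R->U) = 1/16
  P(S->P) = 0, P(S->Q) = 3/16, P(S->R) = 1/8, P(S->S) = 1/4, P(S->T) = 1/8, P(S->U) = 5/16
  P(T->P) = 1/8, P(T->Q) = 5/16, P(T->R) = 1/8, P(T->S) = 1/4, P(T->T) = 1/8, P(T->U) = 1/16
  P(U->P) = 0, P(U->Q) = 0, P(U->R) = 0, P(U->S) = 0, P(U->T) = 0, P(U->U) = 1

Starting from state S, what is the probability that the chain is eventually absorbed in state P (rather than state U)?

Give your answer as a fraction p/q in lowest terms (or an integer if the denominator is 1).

Answer: 1367/5972

Derivation:
Let a_i = P(absorbed in P | start in state i).
Boundary conditions: a_P = 1, a_U = 0.
For each transient state i, a_i = sum_j P(i->j) * a_j:
  a_Q = 1/8*a_P + 0*a_Q + 1/16*a_R + 1/4*a_S + 5/16*a_T + 1/4*a_U
  a_R = 3/16*a_P + 1/4*a_Q + 1/16*a_R + 0*a_S + 7/16*a_T + 1/16*a_U
  a_S = 0*a_P + 3/16*a_Q + 1/8*a_R + 1/4*a_S + 1/8*a_T + 5/16*a_U
  a_T = 1/8*a_P + 5/16*a_Q + 1/8*a_R + 1/4*a_S + 1/8*a_T + 1/16*a_U

Substituting a_P = 1 and a_U = 0, rearrange to (I - Q) a = r where r[i] = P(i -> P):
  [1, -1/16, -1/4, -5/16] . (a_Q, a_R, a_S, a_T) = 1/8
  [-1/4, 15/16, 0, -7/16] . (a_Q, a_R, a_S, a_T) = 3/16
  [-3/16, -1/8, 3/4, -1/8] . (a_Q, a_R, a_S, a_T) = 0
  [-5/16, -1/8, -1/4, 7/8] . (a_Q, a_R, a_S, a_T) = 1/8

Solving yields:
  a_Q = 501/1493
  a_R = 708/1493
  a_S = 1367/5972
  a_T = 591/1493

Starting state is S, so the absorption probability is a_S = 1367/5972.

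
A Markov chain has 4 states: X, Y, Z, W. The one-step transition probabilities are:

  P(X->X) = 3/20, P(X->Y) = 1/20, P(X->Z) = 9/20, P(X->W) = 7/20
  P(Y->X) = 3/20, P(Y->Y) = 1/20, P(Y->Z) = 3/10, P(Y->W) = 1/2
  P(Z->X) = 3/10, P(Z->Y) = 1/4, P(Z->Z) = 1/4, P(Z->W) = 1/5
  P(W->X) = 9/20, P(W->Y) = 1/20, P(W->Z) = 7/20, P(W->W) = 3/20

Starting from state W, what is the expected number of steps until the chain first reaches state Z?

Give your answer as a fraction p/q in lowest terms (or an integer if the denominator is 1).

Answer: 5200/1981

Derivation:
Let h_i = expected steps to first reach Z from state i.
Boundary: h_Z = 0.
First-step equations for the other states:
  h_X = 1 + 3/20*h_X + 1/20*h_Y + 9/20*h_Z + 7/20*h_W
  h_Y = 1 + 3/20*h_X + 1/20*h_Y + 3/10*h_Z + 1/2*h_W
  h_W = 1 + 9/20*h_X + 1/20*h_Y + 7/20*h_Z + 3/20*h_W

Substituting h_Z = 0 and rearranging gives the linear system (I - Q) h = 1:
  [17/20, -1/20, -7/20] . (h_X, h_Y, h_W) = 1
  [-3/20, 19/20, -1/2] . (h_X, h_Y, h_W) = 1
  [-9/20, -1/20, 17/20] . (h_X, h_Y, h_W) = 1

Solving yields:
  h_X = 4800/1981
  h_Y = 5580/1981
  h_W = 5200/1981

Starting state is W, so the expected hitting time is h_W = 5200/1981.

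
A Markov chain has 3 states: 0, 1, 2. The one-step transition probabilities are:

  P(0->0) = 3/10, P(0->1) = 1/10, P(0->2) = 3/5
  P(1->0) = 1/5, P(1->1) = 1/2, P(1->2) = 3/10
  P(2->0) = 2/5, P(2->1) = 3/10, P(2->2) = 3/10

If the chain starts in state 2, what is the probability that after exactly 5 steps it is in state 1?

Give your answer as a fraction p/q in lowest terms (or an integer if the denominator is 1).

Answer: 1487/5000

Derivation:
Computing P^5 by repeated multiplication:
P^1 =
  0: [3/10, 1/10, 3/5]
  1: [1/5, 1/2, 3/10]
  2: [2/5, 3/10, 3/10]
P^2 =
  0: [7/20, 13/50, 39/100]
  1: [7/25, 9/25, 9/25]
  2: [3/10, 7/25, 21/50]
P^3 =
  0: [313/1000, 141/500, 81/200]
  1: [3/10, 79/250, 48/125]
  2: [157/500, 37/125, 39/100]
P^4 =
  0: [3123/10000, 1469/5000, 3939/10000]
  1: [767/2500, 379/1250, 39/100]
  2: [1547/5000, 741/2500, 1971/5000]
P^5 =
  0: [31001/100000, 2963/10000, 39369/100000]
  1: [7717/25000, 3741/12500, 9801/25000]
  2: [15489/50000, 1487/5000, 19641/50000]

(P^5)[2 -> 1] = 1487/5000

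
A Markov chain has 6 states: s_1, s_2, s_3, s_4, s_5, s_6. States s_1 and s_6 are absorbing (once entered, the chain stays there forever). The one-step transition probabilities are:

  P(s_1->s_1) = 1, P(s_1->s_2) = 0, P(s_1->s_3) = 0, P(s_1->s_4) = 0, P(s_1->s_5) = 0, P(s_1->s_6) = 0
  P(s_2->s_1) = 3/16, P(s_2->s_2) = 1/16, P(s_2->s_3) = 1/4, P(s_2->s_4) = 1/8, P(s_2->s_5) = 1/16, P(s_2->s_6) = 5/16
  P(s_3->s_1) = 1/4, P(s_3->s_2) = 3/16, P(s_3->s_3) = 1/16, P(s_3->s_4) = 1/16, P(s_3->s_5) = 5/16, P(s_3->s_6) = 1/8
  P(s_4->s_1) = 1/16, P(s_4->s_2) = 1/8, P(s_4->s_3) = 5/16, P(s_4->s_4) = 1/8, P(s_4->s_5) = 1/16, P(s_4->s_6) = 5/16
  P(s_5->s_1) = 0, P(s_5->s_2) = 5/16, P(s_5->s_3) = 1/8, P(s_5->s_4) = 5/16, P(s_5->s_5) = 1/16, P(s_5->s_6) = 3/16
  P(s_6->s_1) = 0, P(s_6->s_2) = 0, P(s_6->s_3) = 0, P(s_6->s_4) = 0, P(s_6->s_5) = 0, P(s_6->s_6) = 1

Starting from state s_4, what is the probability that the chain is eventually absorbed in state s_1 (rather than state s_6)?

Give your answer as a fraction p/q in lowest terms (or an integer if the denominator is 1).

Answer: 811/2595

Derivation:
Let a_i = P(absorbed in s_1 | start in state i).
Boundary conditions: a_s_1 = 1, a_s_6 = 0.
For each transient state i, a_i = sum_j P(i->j) * a_j:
  a_s_2 = 3/16*a_s_1 + 1/16*a_s_2 + 1/4*a_s_3 + 1/8*a_s_4 + 1/16*a_s_5 + 5/16*a_s_6
  a_s_3 = 1/4*a_s_1 + 3/16*a_s_2 + 1/16*a_s_3 + 1/16*a_s_4 + 5/16*a_s_5 + 1/8*a_s_6
  a_s_4 = 1/16*a_s_1 + 1/8*a_s_2 + 5/16*a_s_3 + 1/8*a_s_4 + 1/16*a_s_5 + 5/16*a_s_6
  a_s_5 = 0*a_s_1 + 5/16*a_s_2 + 1/8*a_s_3 + 5/16*a_s_4 + 1/16*a_s_5 + 3/16*a_s_6

Substituting a_s_1 = 1 and a_s_6 = 0, rearrange to (I - Q) a = r where r[i] = P(i -> s_1):
  [15/16, -1/4, -1/8, -1/16] . (a_s_2, a_s_3, a_s_4, a_s_5) = 3/16
  [-3/16, 15/16, -1/16, -5/16] . (a_s_2, a_s_3, a_s_4, a_s_5) = 1/4
  [-1/8, -5/16, 7/8, -1/16] . (a_s_2, a_s_3, a_s_4, a_s_5) = 1/16
  [-5/16, -1/8, -5/16, 15/16] . (a_s_2, a_s_3, a_s_4, a_s_5) = 0

Solving yields:
  a_s_2 = 998/2595
  a_s_3 = 80/173
  a_s_4 = 811/2595
  a_s_5 = 763/2595

Starting state is s_4, so the absorption probability is a_s_4 = 811/2595.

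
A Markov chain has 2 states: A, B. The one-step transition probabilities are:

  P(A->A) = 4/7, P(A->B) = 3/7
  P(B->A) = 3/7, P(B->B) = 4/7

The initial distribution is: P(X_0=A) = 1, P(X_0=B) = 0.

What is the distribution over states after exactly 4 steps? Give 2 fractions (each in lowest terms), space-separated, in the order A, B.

Answer: 1201/2401 1200/2401

Derivation:
Propagating the distribution step by step (d_{t+1} = d_t * P):
d_0 = (A=1, B=0)
  d_1[A] = 1*4/7 + 0*3/7 = 4/7
  d_1[B] = 1*3/7 + 0*4/7 = 3/7
d_1 = (A=4/7, B=3/7)
  d_2[A] = 4/7*4/7 + 3/7*3/7 = 25/49
  d_2[B] = 4/7*3/7 + 3/7*4/7 = 24/49
d_2 = (A=25/49, B=24/49)
  d_3[A] = 25/49*4/7 + 24/49*3/7 = 172/343
  d_3[B] = 25/49*3/7 + 24/49*4/7 = 171/343
d_3 = (A=172/343, B=171/343)
  d_4[A] = 172/343*4/7 + 171/343*3/7 = 1201/2401
  d_4[B] = 172/343*3/7 + 171/343*4/7 = 1200/2401
d_4 = (A=1201/2401, B=1200/2401)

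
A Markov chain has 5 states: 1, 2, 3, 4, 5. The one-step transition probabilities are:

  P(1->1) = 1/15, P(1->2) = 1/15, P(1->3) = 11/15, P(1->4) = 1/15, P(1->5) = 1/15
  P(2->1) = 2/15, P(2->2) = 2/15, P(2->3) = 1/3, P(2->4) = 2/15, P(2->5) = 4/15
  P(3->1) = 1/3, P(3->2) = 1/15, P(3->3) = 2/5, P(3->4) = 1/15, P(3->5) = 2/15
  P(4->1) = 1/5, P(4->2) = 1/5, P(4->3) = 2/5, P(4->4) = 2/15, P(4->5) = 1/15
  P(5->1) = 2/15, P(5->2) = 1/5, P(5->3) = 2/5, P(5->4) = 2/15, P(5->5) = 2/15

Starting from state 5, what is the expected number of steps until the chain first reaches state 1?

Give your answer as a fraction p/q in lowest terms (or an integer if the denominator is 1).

Let h_i = expected steps to first reach 1 from state i.
Boundary: h_1 = 0.
First-step equations for the other states:
  h_2 = 1 + 2/15*h_1 + 2/15*h_2 + 1/3*h_3 + 2/15*h_4 + 4/15*h_5
  h_3 = 1 + 1/3*h_1 + 1/15*h_2 + 2/5*h_3 + 1/15*h_4 + 2/15*h_5
  h_4 = 1 + 1/5*h_1 + 1/5*h_2 + 2/5*h_3 + 2/15*h_4 + 1/15*h_5
  h_5 = 1 + 2/15*h_1 + 1/5*h_2 + 2/5*h_3 + 2/15*h_4 + 2/15*h_5

Substituting h_1 = 0 and rearranging gives the linear system (I - Q) h = 1:
  [13/15, -1/3, -2/15, -4/15] . (h_2, h_3, h_4, h_5) = 1
  [-1/15, 3/5, -1/15, -2/15] . (h_2, h_3, h_4, h_5) = 1
  [-1/5, -2/5, 13/15, -1/15] . (h_2, h_3, h_4, h_5) = 1
  [-1/5, -2/5, -2/15, 13/15] . (h_2, h_3, h_4, h_5) = 1

Solving yields:
  h_2 = 27105/5854
  h_3 = 21495/5854
  h_4 = 12495/2927
  h_5 = 26775/5854

Starting state is 5, so the expected hitting time is h_5 = 26775/5854.

Answer: 26775/5854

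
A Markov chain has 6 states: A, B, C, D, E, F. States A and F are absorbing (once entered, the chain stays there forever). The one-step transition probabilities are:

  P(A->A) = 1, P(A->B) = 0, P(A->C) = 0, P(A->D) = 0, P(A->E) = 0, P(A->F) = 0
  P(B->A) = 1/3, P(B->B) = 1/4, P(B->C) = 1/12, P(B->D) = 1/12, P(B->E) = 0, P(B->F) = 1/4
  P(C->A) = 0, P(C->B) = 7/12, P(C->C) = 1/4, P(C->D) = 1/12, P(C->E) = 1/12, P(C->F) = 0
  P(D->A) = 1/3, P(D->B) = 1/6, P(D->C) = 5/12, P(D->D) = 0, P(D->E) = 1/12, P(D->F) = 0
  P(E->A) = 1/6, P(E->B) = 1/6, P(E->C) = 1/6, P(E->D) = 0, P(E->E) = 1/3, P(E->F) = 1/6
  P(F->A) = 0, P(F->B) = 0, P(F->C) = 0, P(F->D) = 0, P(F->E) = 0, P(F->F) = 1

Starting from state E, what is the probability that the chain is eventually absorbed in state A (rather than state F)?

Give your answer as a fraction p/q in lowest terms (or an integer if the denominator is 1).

Answer: 1648/3003

Derivation:
Let a_i = P(absorbed in A | start in state i).
Boundary conditions: a_A = 1, a_F = 0.
For each transient state i, a_i = sum_j P(i->j) * a_j:
  a_B = 1/3*a_A + 1/4*a_B + 1/12*a_C + 1/12*a_D + 0*a_E + 1/4*a_F
  a_C = 0*a_A + 7/12*a_B + 1/4*a_C + 1/12*a_D + 1/12*a_E + 0*a_F
  a_D = 1/3*a_A + 1/6*a_B + 5/12*a_C + 0*a_D + 1/12*a_E + 0*a_F
  a_E = 1/6*a_A + 1/6*a_B + 1/6*a_C + 0*a_D + 1/3*a_E + 1/6*a_F

Substituting a_A = 1 and a_F = 0, rearrange to (I - Q) a = r where r[i] = P(i -> A):
  [3/4, -1/12, -1/12, 0] . (a_B, a_C, a_D, a_E) = 1/3
  [-7/12, 3/4, -1/12, -1/12] . (a_B, a_C, a_D, a_E) = 0
  [-1/6, -5/12, 1, -1/12] . (a_B, a_C, a_D, a_E) = 1/3
  [-1/6, -1/6, 0, 2/3] . (a_B, a_C, a_D, a_E) = 1/6

Solving yields:
  a_B = 593/1001
  a_C = 1810/3003
  a_D = 199/273
  a_E = 1648/3003

Starting state is E, so the absorption probability is a_E = 1648/3003.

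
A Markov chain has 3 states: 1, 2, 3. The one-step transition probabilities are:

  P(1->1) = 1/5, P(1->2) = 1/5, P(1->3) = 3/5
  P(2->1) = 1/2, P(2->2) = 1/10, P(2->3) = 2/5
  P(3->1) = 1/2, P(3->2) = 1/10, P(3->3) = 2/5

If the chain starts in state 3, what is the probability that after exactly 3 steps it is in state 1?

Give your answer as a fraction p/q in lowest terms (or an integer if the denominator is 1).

Answer: 79/200

Derivation:
Computing P^3 by repeated multiplication:
P^1 =
  1: [1/5, 1/5, 3/5]
  2: [1/2, 1/10, 2/5]
  3: [1/2, 1/10, 2/5]
P^2 =
  1: [11/25, 3/25, 11/25]
  2: [7/20, 3/20, 1/2]
  3: [7/20, 3/20, 1/2]
P^3 =
  1: [46/125, 18/125, 61/125]
  2: [79/200, 27/200, 47/100]
  3: [79/200, 27/200, 47/100]

(P^3)[3 -> 1] = 79/200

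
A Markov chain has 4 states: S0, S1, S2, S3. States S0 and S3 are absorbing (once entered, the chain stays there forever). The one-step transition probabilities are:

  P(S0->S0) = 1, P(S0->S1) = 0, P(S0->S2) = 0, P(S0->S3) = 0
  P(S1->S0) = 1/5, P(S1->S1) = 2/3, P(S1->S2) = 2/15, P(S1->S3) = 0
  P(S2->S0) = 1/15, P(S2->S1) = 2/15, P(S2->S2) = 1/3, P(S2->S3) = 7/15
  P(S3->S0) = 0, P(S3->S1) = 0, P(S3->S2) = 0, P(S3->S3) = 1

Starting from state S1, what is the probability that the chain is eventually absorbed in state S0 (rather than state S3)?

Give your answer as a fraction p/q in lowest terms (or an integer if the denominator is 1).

Answer: 16/23

Derivation:
Let a_i = P(absorbed in S0 | start in state i).
Boundary conditions: a_S0 = 1, a_S3 = 0.
For each transient state i, a_i = sum_j P(i->j) * a_j:
  a_S1 = 1/5*a_S0 + 2/3*a_S1 + 2/15*a_S2 + 0*a_S3
  a_S2 = 1/15*a_S0 + 2/15*a_S1 + 1/3*a_S2 + 7/15*a_S3

Substituting a_S0 = 1 and a_S3 = 0, rearrange to (I - Q) a = r where r[i] = P(i -> S0):
  [1/3, -2/15] . (a_S1, a_S2) = 1/5
  [-2/15, 2/3] . (a_S1, a_S2) = 1/15

Solving yields:
  a_S1 = 16/23
  a_S2 = 11/46

Starting state is S1, so the absorption probability is a_S1 = 16/23.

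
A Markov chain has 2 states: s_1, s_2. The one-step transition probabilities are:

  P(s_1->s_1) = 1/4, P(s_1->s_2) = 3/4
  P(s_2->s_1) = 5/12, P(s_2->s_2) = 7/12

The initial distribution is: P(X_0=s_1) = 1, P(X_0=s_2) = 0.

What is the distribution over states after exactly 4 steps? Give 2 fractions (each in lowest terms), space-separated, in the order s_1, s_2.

Answer: 103/288 185/288

Derivation:
Propagating the distribution step by step (d_{t+1} = d_t * P):
d_0 = (s_1=1, s_2=0)
  d_1[s_1] = 1*1/4 + 0*5/12 = 1/4
  d_1[s_2] = 1*3/4 + 0*7/12 = 3/4
d_1 = (s_1=1/4, s_2=3/4)
  d_2[s_1] = 1/4*1/4 + 3/4*5/12 = 3/8
  d_2[s_2] = 1/4*3/4 + 3/4*7/12 = 5/8
d_2 = (s_1=3/8, s_2=5/8)
  d_3[s_1] = 3/8*1/4 + 5/8*5/12 = 17/48
  d_3[s_2] = 3/8*3/4 + 5/8*7/12 = 31/48
d_3 = (s_1=17/48, s_2=31/48)
  d_4[s_1] = 17/48*1/4 + 31/48*5/12 = 103/288
  d_4[s_2] = 17/48*3/4 + 31/48*7/12 = 185/288
d_4 = (s_1=103/288, s_2=185/288)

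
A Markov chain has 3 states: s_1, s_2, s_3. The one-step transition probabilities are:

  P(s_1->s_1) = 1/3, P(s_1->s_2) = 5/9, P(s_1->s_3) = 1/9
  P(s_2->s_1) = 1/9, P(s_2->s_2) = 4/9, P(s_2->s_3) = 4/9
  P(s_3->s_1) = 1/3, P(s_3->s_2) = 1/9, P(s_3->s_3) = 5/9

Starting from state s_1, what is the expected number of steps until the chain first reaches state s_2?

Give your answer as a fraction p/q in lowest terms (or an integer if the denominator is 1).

Answer: 15/7

Derivation:
Let h_i = expected steps to first reach s_2 from state i.
Boundary: h_s_2 = 0.
First-step equations for the other states:
  h_s_1 = 1 + 1/3*h_s_1 + 5/9*h_s_2 + 1/9*h_s_3
  h_s_3 = 1 + 1/3*h_s_1 + 1/9*h_s_2 + 5/9*h_s_3

Substituting h_s_2 = 0 and rearranging gives the linear system (I - Q) h = 1:
  [2/3, -1/9] . (h_s_1, h_s_3) = 1
  [-1/3, 4/9] . (h_s_1, h_s_3) = 1

Solving yields:
  h_s_1 = 15/7
  h_s_3 = 27/7

Starting state is s_1, so the expected hitting time is h_s_1 = 15/7.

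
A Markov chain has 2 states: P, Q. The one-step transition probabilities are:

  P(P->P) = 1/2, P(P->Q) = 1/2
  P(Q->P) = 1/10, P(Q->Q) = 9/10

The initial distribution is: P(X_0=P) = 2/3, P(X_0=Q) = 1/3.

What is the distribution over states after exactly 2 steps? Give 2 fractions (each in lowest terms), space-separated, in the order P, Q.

Propagating the distribution step by step (d_{t+1} = d_t * P):
d_0 = (P=2/3, Q=1/3)
  d_1[P] = 2/3*1/2 + 1/3*1/10 = 11/30
  d_1[Q] = 2/3*1/2 + 1/3*9/10 = 19/30
d_1 = (P=11/30, Q=19/30)
  d_2[P] = 11/30*1/2 + 19/30*1/10 = 37/150
  d_2[Q] = 11/30*1/2 + 19/30*9/10 = 113/150
d_2 = (P=37/150, Q=113/150)

Answer: 37/150 113/150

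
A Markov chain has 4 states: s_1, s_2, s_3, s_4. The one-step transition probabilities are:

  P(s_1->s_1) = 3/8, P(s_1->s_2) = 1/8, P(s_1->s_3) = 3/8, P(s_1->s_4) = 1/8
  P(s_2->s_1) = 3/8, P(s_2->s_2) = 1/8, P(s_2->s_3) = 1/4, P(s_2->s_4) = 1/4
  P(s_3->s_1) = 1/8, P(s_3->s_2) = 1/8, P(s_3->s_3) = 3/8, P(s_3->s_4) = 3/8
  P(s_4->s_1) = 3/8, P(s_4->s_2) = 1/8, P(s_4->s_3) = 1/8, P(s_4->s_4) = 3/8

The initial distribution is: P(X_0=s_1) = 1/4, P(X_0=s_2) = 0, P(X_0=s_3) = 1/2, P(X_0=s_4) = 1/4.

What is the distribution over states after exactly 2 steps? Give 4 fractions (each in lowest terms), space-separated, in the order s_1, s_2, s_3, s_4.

Propagating the distribution step by step (d_{t+1} = d_t * P):
d_0 = (s_1=1/4, s_2=0, s_3=1/2, s_4=1/4)
  d_1[s_1] = 1/4*3/8 + 0*3/8 + 1/2*1/8 + 1/4*3/8 = 1/4
  d_1[s_2] = 1/4*1/8 + 0*1/8 + 1/2*1/8 + 1/4*1/8 = 1/8
  d_1[s_3] = 1/4*3/8 + 0*1/4 + 1/2*3/8 + 1/4*1/8 = 5/16
  d_1[s_4] = 1/4*1/8 + 0*1/4 + 1/2*3/8 + 1/4*3/8 = 5/16
d_1 = (s_1=1/4, s_2=1/8, s_3=5/16, s_4=5/16)
  d_2[s_1] = 1/4*3/8 + 1/8*3/8 + 5/16*1/8 + 5/16*3/8 = 19/64
  d_2[s_2] = 1/4*1/8 + 1/8*1/8 + 5/16*1/8 + 5/16*1/8 = 1/8
  d_2[s_3] = 1/4*3/8 + 1/8*1/4 + 5/16*3/8 + 5/16*1/8 = 9/32
  d_2[s_4] = 1/4*1/8 + 1/8*1/4 + 5/16*3/8 + 5/16*3/8 = 19/64
d_2 = (s_1=19/64, s_2=1/8, s_3=9/32, s_4=19/64)

Answer: 19/64 1/8 9/32 19/64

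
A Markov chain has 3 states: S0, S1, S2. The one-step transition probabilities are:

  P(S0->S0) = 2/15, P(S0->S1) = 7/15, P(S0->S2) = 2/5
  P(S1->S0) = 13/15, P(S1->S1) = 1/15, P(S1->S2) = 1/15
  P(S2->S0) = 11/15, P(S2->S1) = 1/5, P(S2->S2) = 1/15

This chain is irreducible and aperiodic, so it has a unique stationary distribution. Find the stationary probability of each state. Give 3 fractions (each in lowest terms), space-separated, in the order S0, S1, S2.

Answer: 193/400 29/100 91/400

Derivation:
The stationary distribution satisfies pi = pi * P, i.e.:
  pi_S0 = 2/15*pi_S0 + 13/15*pi_S1 + 11/15*pi_S2
  pi_S1 = 7/15*pi_S0 + 1/15*pi_S1 + 1/5*pi_S2
  pi_S2 = 2/5*pi_S0 + 1/15*pi_S1 + 1/15*pi_S2
with normalization: pi_S0 + pi_S1 + pi_S2 = 1.

Using the first 2 balance equations plus normalization, the linear system A*pi = b is:
  [-13/15, 13/15, 11/15] . pi = 0
  [7/15, -14/15, 1/5] . pi = 0
  [1, 1, 1] . pi = 1

Solving yields:
  pi_S0 = 193/400
  pi_S1 = 29/100
  pi_S2 = 91/400

Verification (pi * P):
  193/400*2/15 + 29/100*13/15 + 91/400*11/15 = 193/400 = pi_S0  (ok)
  193/400*7/15 + 29/100*1/15 + 91/400*1/5 = 29/100 = pi_S1  (ok)
  193/400*2/5 + 29/100*1/15 + 91/400*1/15 = 91/400 = pi_S2  (ok)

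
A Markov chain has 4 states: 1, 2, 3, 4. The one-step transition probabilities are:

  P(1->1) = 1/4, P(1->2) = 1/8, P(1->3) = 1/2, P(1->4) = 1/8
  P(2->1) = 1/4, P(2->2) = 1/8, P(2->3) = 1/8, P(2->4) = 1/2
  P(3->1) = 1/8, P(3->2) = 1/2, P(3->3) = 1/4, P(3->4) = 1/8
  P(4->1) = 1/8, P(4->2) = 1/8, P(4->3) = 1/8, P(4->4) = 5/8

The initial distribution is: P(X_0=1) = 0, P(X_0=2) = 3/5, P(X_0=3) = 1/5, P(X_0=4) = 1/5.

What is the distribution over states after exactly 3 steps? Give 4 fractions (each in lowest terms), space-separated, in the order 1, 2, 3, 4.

Answer: 217/1280 53/256 279/1280 519/1280

Derivation:
Propagating the distribution step by step (d_{t+1} = d_t * P):
d_0 = (1=0, 2=3/5, 3=1/5, 4=1/5)
  d_1[1] = 0*1/4 + 3/5*1/4 + 1/5*1/8 + 1/5*1/8 = 1/5
  d_1[2] = 0*1/8 + 3/5*1/8 + 1/5*1/2 + 1/5*1/8 = 1/5
  d_1[3] = 0*1/2 + 3/5*1/8 + 1/5*1/4 + 1/5*1/8 = 3/20
  d_1[4] = 0*1/8 + 3/5*1/2 + 1/5*1/8 + 1/5*5/8 = 9/20
d_1 = (1=1/5, 2=1/5, 3=3/20, 4=9/20)
  d_2[1] = 1/5*1/4 + 1/5*1/4 + 3/20*1/8 + 9/20*1/8 = 7/40
  d_2[2] = 1/5*1/8 + 1/5*1/8 + 3/20*1/2 + 9/20*1/8 = 29/160
  d_2[3] = 1/5*1/2 + 1/5*1/8 + 3/20*1/4 + 9/20*1/8 = 7/32
  d_2[4] = 1/5*1/8 + 1/5*1/2 + 3/20*1/8 + 9/20*5/8 = 17/40
d_2 = (1=7/40, 2=29/160, 3=7/32, 4=17/40)
  d_3[1] = 7/40*1/4 + 29/160*1/4 + 7/32*1/8 + 17/40*1/8 = 217/1280
  d_3[2] = 7/40*1/8 + 29/160*1/8 + 7/32*1/2 + 17/40*1/8 = 53/256
  d_3[3] = 7/40*1/2 + 29/160*1/8 + 7/32*1/4 + 17/40*1/8 = 279/1280
  d_3[4] = 7/40*1/8 + 29/160*1/2 + 7/32*1/8 + 17/40*5/8 = 519/1280
d_3 = (1=217/1280, 2=53/256, 3=279/1280, 4=519/1280)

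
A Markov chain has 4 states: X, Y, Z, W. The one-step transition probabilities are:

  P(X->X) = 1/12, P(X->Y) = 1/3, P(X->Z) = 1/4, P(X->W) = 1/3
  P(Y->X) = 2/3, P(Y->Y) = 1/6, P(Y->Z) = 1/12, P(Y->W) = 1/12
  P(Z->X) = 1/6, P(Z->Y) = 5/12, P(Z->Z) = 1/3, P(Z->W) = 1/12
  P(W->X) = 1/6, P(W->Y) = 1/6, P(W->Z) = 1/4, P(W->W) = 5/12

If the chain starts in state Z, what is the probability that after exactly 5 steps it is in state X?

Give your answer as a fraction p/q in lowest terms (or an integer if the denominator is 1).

Answer: 17231/62208

Derivation:
Computing P^5 by repeated multiplication:
P^1 =
  X: [1/12, 1/3, 1/4, 1/3]
  Y: [2/3, 1/6, 1/12, 1/12]
  Z: [1/6, 5/12, 1/3, 1/12]
  W: [1/6, 1/6, 1/4, 5/12]
P^2 =
  X: [47/144, 35/144, 31/144, 31/144]
  Y: [7/36, 43/144, 11/48, 5/18]
  Z: [13/36, 5/18, 5/24, 11/72]
  W: [17/72, 37/144, 35/144, 19/72]
P^3 =
  X: [451/1728, 475/1728, 131/576, 409/1728]
  Y: [259/864, 443/1728, 379/1728, 97/432]
  Z: [119/432, 241/864, 191/864, 97/432]
  W: [119/432, 461/1728, 131/576, 199/864]
P^4 =
  X: [5855/20736, 5537/20736, 4627/20736, 4717/20736]
  Y: [1399/5184, 5629/20736, 1559/6912, 2417/10368]
  Z: [367/1296, 2777/10368, 767/3456, 1177/5184]
  W: [2873/10368, 5587/20736, 4655/20736, 1187/5184]
P^5 =
  X: [68839/248832, 67063/248832, 18587/82944, 57169/248832]
  Y: [34825/124416, 66695/248832, 55627/248832, 14215/62208]
  Z: [17231/62208, 33511/124416, 27851/124416, 1787/7776]
  W: [541/1944, 66929/248832, 18563/82944, 28483/124416]

(P^5)[Z -> X] = 17231/62208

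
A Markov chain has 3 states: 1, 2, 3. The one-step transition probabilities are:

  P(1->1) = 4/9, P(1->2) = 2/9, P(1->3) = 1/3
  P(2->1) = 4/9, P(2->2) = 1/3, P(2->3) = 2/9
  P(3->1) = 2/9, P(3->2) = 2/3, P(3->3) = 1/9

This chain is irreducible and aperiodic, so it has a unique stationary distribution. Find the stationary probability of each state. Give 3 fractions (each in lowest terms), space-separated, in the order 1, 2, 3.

Answer: 9/23 17/46 11/46

Derivation:
The stationary distribution satisfies pi = pi * P, i.e.:
  pi_1 = 4/9*pi_1 + 4/9*pi_2 + 2/9*pi_3
  pi_2 = 2/9*pi_1 + 1/3*pi_2 + 2/3*pi_3
  pi_3 = 1/3*pi_1 + 2/9*pi_2 + 1/9*pi_3
with normalization: pi_1 + pi_2 + pi_3 = 1.

Using the first 2 balance equations plus normalization, the linear system A*pi = b is:
  [-5/9, 4/9, 2/9] . pi = 0
  [2/9, -2/3, 2/3] . pi = 0
  [1, 1, 1] . pi = 1

Solving yields:
  pi_1 = 9/23
  pi_2 = 17/46
  pi_3 = 11/46

Verification (pi * P):
  9/23*4/9 + 17/46*4/9 + 11/46*2/9 = 9/23 = pi_1  (ok)
  9/23*2/9 + 17/46*1/3 + 11/46*2/3 = 17/46 = pi_2  (ok)
  9/23*1/3 + 17/46*2/9 + 11/46*1/9 = 11/46 = pi_3  (ok)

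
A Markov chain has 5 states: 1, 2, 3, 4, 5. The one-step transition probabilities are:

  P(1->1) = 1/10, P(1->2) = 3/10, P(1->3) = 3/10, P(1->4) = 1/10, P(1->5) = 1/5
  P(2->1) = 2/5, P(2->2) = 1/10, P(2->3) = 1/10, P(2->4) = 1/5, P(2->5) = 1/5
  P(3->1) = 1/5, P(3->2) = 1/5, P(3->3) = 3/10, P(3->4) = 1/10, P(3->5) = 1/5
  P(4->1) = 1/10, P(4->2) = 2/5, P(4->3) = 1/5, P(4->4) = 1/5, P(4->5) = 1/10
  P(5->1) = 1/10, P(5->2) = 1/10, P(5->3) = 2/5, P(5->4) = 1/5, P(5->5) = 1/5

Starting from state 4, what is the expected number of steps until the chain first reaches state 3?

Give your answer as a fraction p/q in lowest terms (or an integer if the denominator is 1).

Let h_i = expected steps to first reach 3 from state i.
Boundary: h_3 = 0.
First-step equations for the other states:
  h_1 = 1 + 1/10*h_1 + 3/10*h_2 + 3/10*h_3 + 1/10*h_4 + 1/5*h_5
  h_2 = 1 + 2/5*h_1 + 1/10*h_2 + 1/10*h_3 + 1/5*h_4 + 1/5*h_5
  h_4 = 1 + 1/10*h_1 + 2/5*h_2 + 1/5*h_3 + 1/5*h_4 + 1/10*h_5
  h_5 = 1 + 1/10*h_1 + 1/10*h_2 + 2/5*h_3 + 1/5*h_4 + 1/5*h_5

Substituting h_3 = 0 and rearranging gives the linear system (I - Q) h = 1:
  [9/10, -3/10, -1/10, -1/5] . (h_1, h_2, h_4, h_5) = 1
  [-2/5, 9/10, -1/5, -1/5] . (h_1, h_2, h_4, h_5) = 1
  [-1/10, -2/5, 4/5, -1/10] . (h_1, h_2, h_4, h_5) = 1
  [-1/10, -1/10, -1/5, 4/5] . (h_1, h_2, h_4, h_5) = 1

Solving yields:
  h_1 = 10800/2767
  h_2 = 12730/2767
  h_4 = 12360/2767
  h_5 = 9490/2767

Starting state is 4, so the expected hitting time is h_4 = 12360/2767.

Answer: 12360/2767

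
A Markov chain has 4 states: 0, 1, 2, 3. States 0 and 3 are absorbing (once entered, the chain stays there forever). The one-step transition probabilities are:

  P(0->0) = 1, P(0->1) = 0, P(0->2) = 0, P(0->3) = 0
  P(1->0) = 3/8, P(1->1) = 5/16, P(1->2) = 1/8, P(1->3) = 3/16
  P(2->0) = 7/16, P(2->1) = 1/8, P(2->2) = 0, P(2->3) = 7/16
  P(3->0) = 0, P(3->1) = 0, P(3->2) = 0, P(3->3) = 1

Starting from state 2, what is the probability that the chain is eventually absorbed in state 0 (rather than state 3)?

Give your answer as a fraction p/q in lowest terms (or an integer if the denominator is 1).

Answer: 89/172

Derivation:
Let a_i = P(absorbed in 0 | start in state i).
Boundary conditions: a_0 = 1, a_3 = 0.
For each transient state i, a_i = sum_j P(i->j) * a_j:
  a_1 = 3/8*a_0 + 5/16*a_1 + 1/8*a_2 + 3/16*a_3
  a_2 = 7/16*a_0 + 1/8*a_1 + 0*a_2 + 7/16*a_3

Substituting a_0 = 1 and a_3 = 0, rearrange to (I - Q) a = r where r[i] = P(i -> 0):
  [11/16, -1/8] . (a_1, a_2) = 3/8
  [-1/8, 1] . (a_1, a_2) = 7/16

Solving yields:
  a_1 = 55/86
  a_2 = 89/172

Starting state is 2, so the absorption probability is a_2 = 89/172.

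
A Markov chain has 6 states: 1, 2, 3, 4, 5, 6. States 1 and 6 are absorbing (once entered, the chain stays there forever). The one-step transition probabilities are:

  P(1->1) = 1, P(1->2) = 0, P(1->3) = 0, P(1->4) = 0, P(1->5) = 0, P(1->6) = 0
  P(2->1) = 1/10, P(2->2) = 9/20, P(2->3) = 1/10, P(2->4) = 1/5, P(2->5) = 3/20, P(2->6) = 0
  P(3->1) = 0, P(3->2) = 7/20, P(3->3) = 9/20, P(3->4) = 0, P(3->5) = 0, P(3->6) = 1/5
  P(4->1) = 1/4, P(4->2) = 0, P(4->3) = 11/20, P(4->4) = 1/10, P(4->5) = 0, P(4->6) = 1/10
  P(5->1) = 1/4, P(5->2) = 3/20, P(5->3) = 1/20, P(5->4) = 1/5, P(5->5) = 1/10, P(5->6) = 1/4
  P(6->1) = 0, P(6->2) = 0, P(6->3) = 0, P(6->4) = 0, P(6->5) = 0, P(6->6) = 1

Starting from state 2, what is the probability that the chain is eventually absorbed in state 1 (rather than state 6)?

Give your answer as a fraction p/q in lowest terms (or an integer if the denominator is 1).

Answer: 2453/4340

Derivation:
Let a_i = P(absorbed in 1 | start in state i).
Boundary conditions: a_1 = 1, a_6 = 0.
For each transient state i, a_i = sum_j P(i->j) * a_j:
  a_2 = 1/10*a_1 + 9/20*a_2 + 1/10*a_3 + 1/5*a_4 + 3/20*a_5 + 0*a_6
  a_3 = 0*a_1 + 7/20*a_2 + 9/20*a_3 + 0*a_4 + 0*a_5 + 1/5*a_6
  a_4 = 1/4*a_1 + 0*a_2 + 11/20*a_3 + 1/10*a_4 + 0*a_5 + 1/10*a_6
  a_5 = 1/4*a_1 + 3/20*a_2 + 1/20*a_3 + 1/5*a_4 + 1/10*a_5 + 1/4*a_6

Substituting a_1 = 1 and a_6 = 0, rearrange to (I - Q) a = r where r[i] = P(i -> 1):
  [11/20, -1/10, -1/5, -3/20] . (a_2, a_3, a_4, a_5) = 1/10
  [-7/20, 11/20, 0, 0] . (a_2, a_3, a_4, a_5) = 0
  [0, -11/20, 9/10, 0] . (a_2, a_3, a_4, a_5) = 1/4
  [-3/20, -1/20, -1/5, 9/10] . (a_2, a_3, a_4, a_5) = 1/4

Solving yields:
  a_2 = 2453/4340
  a_3 = 223/620
  a_4 = 617/1240
  a_5 = 2181/4340

Starting state is 2, so the absorption probability is a_2 = 2453/4340.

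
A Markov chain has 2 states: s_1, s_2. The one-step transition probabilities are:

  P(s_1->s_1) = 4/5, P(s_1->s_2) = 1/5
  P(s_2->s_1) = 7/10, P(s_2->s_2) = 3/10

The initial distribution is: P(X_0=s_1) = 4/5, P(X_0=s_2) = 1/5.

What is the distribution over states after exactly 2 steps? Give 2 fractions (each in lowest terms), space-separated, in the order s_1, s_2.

Propagating the distribution step by step (d_{t+1} = d_t * P):
d_0 = (s_1=4/5, s_2=1/5)
  d_1[s_1] = 4/5*4/5 + 1/5*7/10 = 39/50
  d_1[s_2] = 4/5*1/5 + 1/5*3/10 = 11/50
d_1 = (s_1=39/50, s_2=11/50)
  d_2[s_1] = 39/50*4/5 + 11/50*7/10 = 389/500
  d_2[s_2] = 39/50*1/5 + 11/50*3/10 = 111/500
d_2 = (s_1=389/500, s_2=111/500)

Answer: 389/500 111/500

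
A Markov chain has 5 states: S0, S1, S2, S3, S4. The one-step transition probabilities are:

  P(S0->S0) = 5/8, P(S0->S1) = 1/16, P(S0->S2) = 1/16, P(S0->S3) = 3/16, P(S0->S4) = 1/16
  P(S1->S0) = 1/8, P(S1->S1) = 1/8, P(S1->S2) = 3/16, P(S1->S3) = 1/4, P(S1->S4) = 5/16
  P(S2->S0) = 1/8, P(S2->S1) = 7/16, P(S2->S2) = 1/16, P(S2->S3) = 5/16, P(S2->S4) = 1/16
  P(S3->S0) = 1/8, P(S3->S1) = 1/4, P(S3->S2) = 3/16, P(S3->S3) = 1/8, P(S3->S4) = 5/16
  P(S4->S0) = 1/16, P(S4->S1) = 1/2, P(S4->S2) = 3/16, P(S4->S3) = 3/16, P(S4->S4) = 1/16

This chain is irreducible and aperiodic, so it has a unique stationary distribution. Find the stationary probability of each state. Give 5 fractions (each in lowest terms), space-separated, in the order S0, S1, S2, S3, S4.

The stationary distribution satisfies pi = pi * P, i.e.:
  pi_S0 = 5/8*pi_S0 + 1/8*pi_S1 + 1/8*pi_S2 + 1/8*pi_S3 + 1/16*pi_S4
  pi_S1 = 1/16*pi_S0 + 1/8*pi_S1 + 7/16*pi_S2 + 1/4*pi_S3 + 1/2*pi_S4
  pi_S2 = 1/16*pi_S0 + 3/16*pi_S1 + 1/16*pi_S2 + 3/16*pi_S3 + 3/16*pi_S4
  pi_S3 = 3/16*pi_S0 + 1/4*pi_S1 + 5/16*pi_S2 + 1/8*pi_S3 + 3/16*pi_S4
  pi_S4 = 1/16*pi_S0 + 5/16*pi_S1 + 1/16*pi_S2 + 5/16*pi_S3 + 1/16*pi_S4
with normalization: pi_S0 + pi_S1 + pi_S2 + pi_S3 + pi_S4 = 1.

Using the first 4 balance equations plus normalization, the linear system A*pi = b is:
  [-3/8, 1/8, 1/8, 1/8, 1/16] . pi = 0
  [1/16, -7/8, 7/16, 1/4, 1/2] . pi = 0
  [1/16, 3/16, -15/16, 3/16, 3/16] . pi = 0
  [3/16, 1/4, 5/16, -7/8, 3/16] . pi = 0
  [1, 1, 1, 1, 1] . pi = 1

Solving yields:
  pi_S0 = 321/1408
  pi_S1 = 1043/4224
  pi_S2 = 199/1408
  pi_S3 = 877/4224
  pi_S4 = 31/176

Verification (pi * P):
  321/1408*5/8 + 1043/4224*1/8 + 199/1408*1/8 + 877/4224*1/8 + 31/176*1/16 = 321/1408 = pi_S0  (ok)
  321/1408*1/16 + 1043/4224*1/8 + 199/1408*7/16 + 877/4224*1/4 + 31/176*1/2 = 1043/4224 = pi_S1  (ok)
  321/1408*1/16 + 1043/4224*3/16 + 199/1408*1/16 + 877/4224*3/16 + 31/176*3/16 = 199/1408 = pi_S2  (ok)
  321/1408*3/16 + 1043/4224*1/4 + 199/1408*5/16 + 877/4224*1/8 + 31/176*3/16 = 877/4224 = pi_S3  (ok)
  321/1408*1/16 + 1043/4224*5/16 + 199/1408*1/16 + 877/4224*5/16 + 31/176*1/16 = 31/176 = pi_S4  (ok)

Answer: 321/1408 1043/4224 199/1408 877/4224 31/176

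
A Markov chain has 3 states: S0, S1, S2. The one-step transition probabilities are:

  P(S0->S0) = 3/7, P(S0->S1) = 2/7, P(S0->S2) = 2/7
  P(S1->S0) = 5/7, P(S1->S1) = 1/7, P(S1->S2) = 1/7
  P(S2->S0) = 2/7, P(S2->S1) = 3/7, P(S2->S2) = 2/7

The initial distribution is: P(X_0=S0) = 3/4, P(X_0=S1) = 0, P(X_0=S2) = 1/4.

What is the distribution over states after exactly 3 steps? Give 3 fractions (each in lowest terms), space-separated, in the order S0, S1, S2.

Propagating the distribution step by step (d_{t+1} = d_t * P):
d_0 = (S0=3/4, S1=0, S2=1/4)
  d_1[S0] = 3/4*3/7 + 0*5/7 + 1/4*2/7 = 11/28
  d_1[S1] = 3/4*2/7 + 0*1/7 + 1/4*3/7 = 9/28
  d_1[S2] = 3/4*2/7 + 0*1/7 + 1/4*2/7 = 2/7
d_1 = (S0=11/28, S1=9/28, S2=2/7)
  d_2[S0] = 11/28*3/7 + 9/28*5/7 + 2/7*2/7 = 47/98
  d_2[S1] = 11/28*2/7 + 9/28*1/7 + 2/7*3/7 = 55/196
  d_2[S2] = 11/28*2/7 + 9/28*1/7 + 2/7*2/7 = 47/196
d_2 = (S0=47/98, S1=55/196, S2=47/196)
  d_3[S0] = 47/98*3/7 + 55/196*5/7 + 47/196*2/7 = 93/196
  d_3[S1] = 47/98*2/7 + 55/196*1/7 + 47/196*3/7 = 96/343
  d_3[S2] = 47/98*2/7 + 55/196*1/7 + 47/196*2/7 = 337/1372
d_3 = (S0=93/196, S1=96/343, S2=337/1372)

Answer: 93/196 96/343 337/1372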